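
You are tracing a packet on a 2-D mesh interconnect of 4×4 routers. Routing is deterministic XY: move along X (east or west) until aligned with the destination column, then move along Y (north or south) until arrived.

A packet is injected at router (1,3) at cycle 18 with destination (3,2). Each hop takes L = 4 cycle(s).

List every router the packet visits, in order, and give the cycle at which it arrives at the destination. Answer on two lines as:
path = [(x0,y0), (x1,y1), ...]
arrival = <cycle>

t=18: at (1,3)
t=22: at (2,3) after E
t=26: at (3,3) after E
t=30: at (3,2) after S

path = [(1,3), (2,3), (3,3), (3,2)]
arrival = 30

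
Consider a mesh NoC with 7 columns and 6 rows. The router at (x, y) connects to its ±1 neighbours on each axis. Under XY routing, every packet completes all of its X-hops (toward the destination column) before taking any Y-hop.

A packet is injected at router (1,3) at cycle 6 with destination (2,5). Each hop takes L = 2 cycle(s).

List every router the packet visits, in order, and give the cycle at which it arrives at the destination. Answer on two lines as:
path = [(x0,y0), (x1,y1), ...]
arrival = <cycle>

#0 — 1,3 | c6
#1 — 2,3 | c8 | E
#2 — 2,4 | c10 | N
#3 — 2,5 | c12 | N

path = [(1,3), (2,3), (2,4), (2,5)]
arrival = 12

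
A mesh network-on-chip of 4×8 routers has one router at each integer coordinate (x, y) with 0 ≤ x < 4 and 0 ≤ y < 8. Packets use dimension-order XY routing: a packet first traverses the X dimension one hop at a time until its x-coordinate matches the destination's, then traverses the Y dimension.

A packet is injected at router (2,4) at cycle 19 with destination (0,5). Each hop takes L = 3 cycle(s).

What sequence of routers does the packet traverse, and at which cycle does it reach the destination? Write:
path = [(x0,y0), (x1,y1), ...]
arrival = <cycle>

src (2,4)  cyc=19
W→(1,4)  cyc=22
W→(0,4)  cyc=25
N→(0,5)  cyc=28

path = [(2,4), (1,4), (0,4), (0,5)]
arrival = 28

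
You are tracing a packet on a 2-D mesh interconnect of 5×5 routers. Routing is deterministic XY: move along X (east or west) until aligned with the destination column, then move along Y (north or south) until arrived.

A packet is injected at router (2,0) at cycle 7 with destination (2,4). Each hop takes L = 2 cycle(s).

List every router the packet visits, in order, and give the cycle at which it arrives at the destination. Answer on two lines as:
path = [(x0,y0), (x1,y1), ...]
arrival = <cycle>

[0] x=2 y=0 t=7
[1] x=2 y=1 t=9 →N
[2] x=2 y=2 t=11 →N
[3] x=2 y=3 t=13 →N
[4] x=2 y=4 t=15 →N

path = [(2,0), (2,1), (2,2), (2,3), (2,4)]
arrival = 15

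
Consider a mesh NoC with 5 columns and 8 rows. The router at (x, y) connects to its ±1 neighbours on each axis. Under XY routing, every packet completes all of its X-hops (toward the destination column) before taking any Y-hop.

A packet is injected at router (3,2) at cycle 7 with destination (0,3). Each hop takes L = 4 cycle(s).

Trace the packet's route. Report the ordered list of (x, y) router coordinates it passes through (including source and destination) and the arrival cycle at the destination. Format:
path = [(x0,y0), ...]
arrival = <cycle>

path = [(3,2), (2,2), (1,2), (0,2), (0,3)]
arrival = 23

hop 0: (3,2) @ cyc 7
hop 1: (2,2) @ cyc 11  [W]
hop 2: (1,2) @ cyc 15  [W]
hop 3: (0,2) @ cyc 19  [W]
hop 4: (0,3) @ cyc 23  [N]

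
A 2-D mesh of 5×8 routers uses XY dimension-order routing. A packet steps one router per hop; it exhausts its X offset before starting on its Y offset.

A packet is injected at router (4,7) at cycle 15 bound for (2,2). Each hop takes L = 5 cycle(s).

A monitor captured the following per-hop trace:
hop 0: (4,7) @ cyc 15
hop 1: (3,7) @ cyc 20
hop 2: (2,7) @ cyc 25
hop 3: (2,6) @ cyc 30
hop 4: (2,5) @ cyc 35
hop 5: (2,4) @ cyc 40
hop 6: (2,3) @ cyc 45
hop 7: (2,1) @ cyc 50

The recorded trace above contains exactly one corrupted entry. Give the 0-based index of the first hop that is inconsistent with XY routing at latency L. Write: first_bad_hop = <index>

first_bad_hop = 7

check 1→ d=(-1,0) cyc+5: ok
check 2→ d=(-1,0) cyc+5: ok
check 3→ d=(0,-1) cyc+5: ok
check 4→ d=(0,-1) cyc+5: ok
check 5→ d=(0,-1) cyc+5: ok
check 6→ d=(0,-1) cyc+5: ok
check 7→ d=(0,-2) cyc+5: BAD: non-unit step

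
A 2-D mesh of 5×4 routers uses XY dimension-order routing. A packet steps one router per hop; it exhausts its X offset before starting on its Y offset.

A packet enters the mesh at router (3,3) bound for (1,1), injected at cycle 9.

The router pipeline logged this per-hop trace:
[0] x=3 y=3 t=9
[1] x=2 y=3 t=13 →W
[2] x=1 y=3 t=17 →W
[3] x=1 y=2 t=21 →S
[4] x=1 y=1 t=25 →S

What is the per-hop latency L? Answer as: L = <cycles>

From hop 0 (9) to hop 1 (13): +4 cycles.
Per-hop latency L = Δcyc = 4.

L = 4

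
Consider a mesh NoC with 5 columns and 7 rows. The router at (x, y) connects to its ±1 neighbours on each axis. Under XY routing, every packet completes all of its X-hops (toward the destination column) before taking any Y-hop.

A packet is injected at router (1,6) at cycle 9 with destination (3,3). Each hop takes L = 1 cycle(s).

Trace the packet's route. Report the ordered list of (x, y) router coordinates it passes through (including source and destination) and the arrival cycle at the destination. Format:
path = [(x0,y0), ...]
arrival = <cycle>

path = [(1,6), (2,6), (3,6), (3,5), (3,4), (3,3)]
arrival = 14

t=9: at (1,6)
t=10: at (2,6) after E
t=11: at (3,6) after E
t=12: at (3,5) after S
t=13: at (3,4) after S
t=14: at (3,3) after S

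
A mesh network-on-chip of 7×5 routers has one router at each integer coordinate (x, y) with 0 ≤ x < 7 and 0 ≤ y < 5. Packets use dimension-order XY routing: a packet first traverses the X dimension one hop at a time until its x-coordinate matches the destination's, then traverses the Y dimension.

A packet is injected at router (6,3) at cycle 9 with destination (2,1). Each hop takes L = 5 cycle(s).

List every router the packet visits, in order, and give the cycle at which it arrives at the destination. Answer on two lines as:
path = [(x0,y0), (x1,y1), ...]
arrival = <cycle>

path = [(6,3), (5,3), (4,3), (3,3), (2,3), (2,2), (2,1)]
arrival = 39

src (6,3)  cyc=9
W→(5,3)  cyc=14
W→(4,3)  cyc=19
W→(3,3)  cyc=24
W→(2,3)  cyc=29
S→(2,2)  cyc=34
S→(2,1)  cyc=39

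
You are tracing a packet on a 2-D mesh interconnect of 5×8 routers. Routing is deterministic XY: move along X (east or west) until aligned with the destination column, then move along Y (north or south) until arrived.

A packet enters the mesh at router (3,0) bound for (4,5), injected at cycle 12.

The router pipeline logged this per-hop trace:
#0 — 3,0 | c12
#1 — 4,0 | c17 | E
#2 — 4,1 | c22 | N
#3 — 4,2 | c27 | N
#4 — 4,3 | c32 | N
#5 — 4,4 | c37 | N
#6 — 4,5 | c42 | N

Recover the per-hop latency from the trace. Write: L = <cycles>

L = 5

Δcyc across hop 0→1: 17 − 12 = 5.
One hop costs L cycles, so L = 5.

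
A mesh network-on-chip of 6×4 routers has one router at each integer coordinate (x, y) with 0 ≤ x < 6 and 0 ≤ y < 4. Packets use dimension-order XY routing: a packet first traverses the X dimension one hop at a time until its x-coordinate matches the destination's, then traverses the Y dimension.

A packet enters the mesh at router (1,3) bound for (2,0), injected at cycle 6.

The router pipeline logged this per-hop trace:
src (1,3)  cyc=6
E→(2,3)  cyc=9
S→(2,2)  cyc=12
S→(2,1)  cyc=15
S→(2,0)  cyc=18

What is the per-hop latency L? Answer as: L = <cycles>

L = 3

From hop 0 (6) to hop 1 (9): +3 cycles.
Per-hop latency L = Δcyc = 3.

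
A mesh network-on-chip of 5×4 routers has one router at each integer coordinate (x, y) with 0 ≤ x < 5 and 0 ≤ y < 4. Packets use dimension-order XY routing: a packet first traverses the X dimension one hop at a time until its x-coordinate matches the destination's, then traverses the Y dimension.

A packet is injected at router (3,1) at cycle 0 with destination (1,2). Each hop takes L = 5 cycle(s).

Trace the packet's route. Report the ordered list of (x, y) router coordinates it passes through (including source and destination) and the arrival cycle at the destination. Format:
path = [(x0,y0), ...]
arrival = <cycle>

t=0: at (3,1)
t=5: at (2,1) after W
t=10: at (1,1) after W
t=15: at (1,2) after N

path = [(3,1), (2,1), (1,1), (1,2)]
arrival = 15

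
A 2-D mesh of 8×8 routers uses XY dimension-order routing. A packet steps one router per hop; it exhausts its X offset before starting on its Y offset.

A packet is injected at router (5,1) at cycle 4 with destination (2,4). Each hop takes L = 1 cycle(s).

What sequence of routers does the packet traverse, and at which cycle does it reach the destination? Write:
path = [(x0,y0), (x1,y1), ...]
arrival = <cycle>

  0. router=(5,1) cycle=4 (inject)
  1. router=(4,1) cycle=5 dir=W
  2. router=(3,1) cycle=6 dir=W
  3. router=(2,1) cycle=7 dir=W
  4. router=(2,2) cycle=8 dir=N
  5. router=(2,3) cycle=9 dir=N
  6. router=(2,4) cycle=10 dir=N

path = [(5,1), (4,1), (3,1), (2,1), (2,2), (2,3), (2,4)]
arrival = 10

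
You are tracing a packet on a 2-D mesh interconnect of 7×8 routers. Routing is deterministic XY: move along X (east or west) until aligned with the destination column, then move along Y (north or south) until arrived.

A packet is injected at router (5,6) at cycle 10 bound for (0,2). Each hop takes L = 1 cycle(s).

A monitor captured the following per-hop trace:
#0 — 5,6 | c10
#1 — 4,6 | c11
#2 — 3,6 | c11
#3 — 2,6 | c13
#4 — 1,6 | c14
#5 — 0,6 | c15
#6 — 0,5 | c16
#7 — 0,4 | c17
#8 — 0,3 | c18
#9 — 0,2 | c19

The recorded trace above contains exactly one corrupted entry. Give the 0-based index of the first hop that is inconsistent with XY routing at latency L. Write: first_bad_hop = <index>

first_bad_hop = 2

[1] (-1,+0) / 1c ⇒ ok
[2] (-1,+0) / 0c ⇒ BAD: Δcyc=0≠L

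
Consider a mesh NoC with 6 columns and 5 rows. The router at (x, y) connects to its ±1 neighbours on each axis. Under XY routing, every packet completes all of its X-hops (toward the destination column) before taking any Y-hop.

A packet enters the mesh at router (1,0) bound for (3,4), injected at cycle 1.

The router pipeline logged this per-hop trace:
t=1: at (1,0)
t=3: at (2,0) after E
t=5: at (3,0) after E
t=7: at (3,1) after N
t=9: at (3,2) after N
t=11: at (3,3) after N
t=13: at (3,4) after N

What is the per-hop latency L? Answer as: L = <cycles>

Δcyc across hop 0→1: 3 − 1 = 2.
Each hop adds L, hence L = 2.

L = 2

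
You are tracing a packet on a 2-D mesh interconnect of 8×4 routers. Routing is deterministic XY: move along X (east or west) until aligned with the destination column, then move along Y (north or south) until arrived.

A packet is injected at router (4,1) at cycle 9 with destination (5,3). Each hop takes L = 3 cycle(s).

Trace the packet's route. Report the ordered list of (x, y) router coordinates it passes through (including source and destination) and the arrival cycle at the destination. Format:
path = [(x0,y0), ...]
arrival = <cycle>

path = [(4,1), (5,1), (5,2), (5,3)]
arrival = 18

#0 — 4,1 | c9
#1 — 5,1 | c12 | E
#2 — 5,2 | c15 | N
#3 — 5,3 | c18 | N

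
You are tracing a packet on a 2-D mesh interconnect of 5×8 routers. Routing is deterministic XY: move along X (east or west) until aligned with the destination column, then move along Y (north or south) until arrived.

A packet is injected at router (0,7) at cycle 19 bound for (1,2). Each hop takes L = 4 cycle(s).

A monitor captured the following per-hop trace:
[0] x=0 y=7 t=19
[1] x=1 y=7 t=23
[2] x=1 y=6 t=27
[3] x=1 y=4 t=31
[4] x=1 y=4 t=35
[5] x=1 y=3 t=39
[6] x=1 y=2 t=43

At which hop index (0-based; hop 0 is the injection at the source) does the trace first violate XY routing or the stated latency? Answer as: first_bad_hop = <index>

first_bad_hop = 3

check 1→ d=(1,0) cyc+4: ok
check 2→ d=(0,-1) cyc+4: ok
check 3→ d=(0,-2) cyc+4: BAD: non-unit step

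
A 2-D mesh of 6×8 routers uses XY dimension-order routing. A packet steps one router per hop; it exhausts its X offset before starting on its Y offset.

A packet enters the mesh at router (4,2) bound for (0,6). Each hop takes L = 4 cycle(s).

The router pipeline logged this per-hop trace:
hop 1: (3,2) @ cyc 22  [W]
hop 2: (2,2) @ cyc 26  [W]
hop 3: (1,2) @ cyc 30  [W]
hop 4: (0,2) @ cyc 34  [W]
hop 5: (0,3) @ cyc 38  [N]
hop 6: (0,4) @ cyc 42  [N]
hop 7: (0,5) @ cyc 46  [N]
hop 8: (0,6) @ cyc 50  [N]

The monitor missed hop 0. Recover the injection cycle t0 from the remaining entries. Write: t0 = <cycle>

t0 = 18

cyc[1] = 22 and cyc[k] = t0 + k·L for every k.
Subtract one hop: t0 = 22 − 4 = 18.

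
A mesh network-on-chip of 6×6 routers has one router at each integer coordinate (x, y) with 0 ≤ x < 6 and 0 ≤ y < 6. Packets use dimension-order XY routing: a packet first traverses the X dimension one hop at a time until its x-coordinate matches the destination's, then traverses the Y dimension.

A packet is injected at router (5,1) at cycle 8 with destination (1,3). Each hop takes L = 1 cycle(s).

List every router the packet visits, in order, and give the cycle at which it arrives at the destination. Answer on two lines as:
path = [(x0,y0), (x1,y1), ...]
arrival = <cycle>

path = [(5,1), (4,1), (3,1), (2,1), (1,1), (1,2), (1,3)]
arrival = 14

src (5,1)  cyc=8
W→(4,1)  cyc=9
W→(3,1)  cyc=10
W→(2,1)  cyc=11
W→(1,1)  cyc=12
N→(1,2)  cyc=13
N→(1,3)  cyc=14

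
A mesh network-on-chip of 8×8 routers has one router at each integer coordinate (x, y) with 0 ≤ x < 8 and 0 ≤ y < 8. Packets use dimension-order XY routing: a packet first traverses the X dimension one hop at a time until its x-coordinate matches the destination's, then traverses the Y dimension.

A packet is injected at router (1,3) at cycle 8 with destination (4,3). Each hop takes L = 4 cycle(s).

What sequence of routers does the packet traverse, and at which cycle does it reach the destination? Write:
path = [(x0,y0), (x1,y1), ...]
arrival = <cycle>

[0] x=1 y=3 t=8
[1] x=2 y=3 t=12 →E
[2] x=3 y=3 t=16 →E
[3] x=4 y=3 t=20 →E

path = [(1,3), (2,3), (3,3), (4,3)]
arrival = 20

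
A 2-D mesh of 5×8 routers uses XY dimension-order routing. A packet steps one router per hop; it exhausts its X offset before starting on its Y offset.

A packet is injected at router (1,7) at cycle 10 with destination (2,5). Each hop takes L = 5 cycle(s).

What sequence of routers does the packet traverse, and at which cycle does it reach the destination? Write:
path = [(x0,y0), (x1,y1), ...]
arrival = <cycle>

hop 0: (1,7) @ cyc 10
hop 1: (2,7) @ cyc 15  [E]
hop 2: (2,6) @ cyc 20  [S]
hop 3: (2,5) @ cyc 25  [S]

path = [(1,7), (2,7), (2,6), (2,5)]
arrival = 25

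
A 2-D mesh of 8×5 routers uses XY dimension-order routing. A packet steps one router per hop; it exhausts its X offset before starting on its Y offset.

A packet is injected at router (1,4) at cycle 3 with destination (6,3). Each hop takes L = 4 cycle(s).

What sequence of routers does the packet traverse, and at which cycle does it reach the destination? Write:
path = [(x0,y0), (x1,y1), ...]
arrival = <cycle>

t=3: at (1,4)
t=7: at (2,4) after E
t=11: at (3,4) after E
t=15: at (4,4) after E
t=19: at (5,4) after E
t=23: at (6,4) after E
t=27: at (6,3) after S

path = [(1,4), (2,4), (3,4), (4,4), (5,4), (6,4), (6,3)]
arrival = 27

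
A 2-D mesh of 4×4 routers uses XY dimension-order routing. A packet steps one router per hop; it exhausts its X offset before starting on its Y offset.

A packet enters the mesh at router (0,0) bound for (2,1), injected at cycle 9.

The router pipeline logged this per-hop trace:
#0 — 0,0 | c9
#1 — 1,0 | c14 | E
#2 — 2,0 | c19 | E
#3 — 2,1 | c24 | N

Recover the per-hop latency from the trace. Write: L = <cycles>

L = 5

From hop 0 (9) to hop 1 (14): +5 cycles.
One hop costs L cycles, so L = 5.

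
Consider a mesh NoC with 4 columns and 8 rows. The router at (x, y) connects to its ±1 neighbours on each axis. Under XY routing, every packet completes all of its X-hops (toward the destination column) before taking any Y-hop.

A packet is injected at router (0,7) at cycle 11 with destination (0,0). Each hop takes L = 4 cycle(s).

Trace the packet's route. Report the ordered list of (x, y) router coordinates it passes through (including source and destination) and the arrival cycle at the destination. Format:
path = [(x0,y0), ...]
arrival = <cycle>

path = [(0,7), (0,6), (0,5), (0,4), (0,3), (0,2), (0,1), (0,0)]
arrival = 39

t=11: at (0,7)
t=15: at (0,6) after S
t=19: at (0,5) after S
t=23: at (0,4) after S
t=27: at (0,3) after S
t=31: at (0,2) after S
t=35: at (0,1) after S
t=39: at (0,0) after S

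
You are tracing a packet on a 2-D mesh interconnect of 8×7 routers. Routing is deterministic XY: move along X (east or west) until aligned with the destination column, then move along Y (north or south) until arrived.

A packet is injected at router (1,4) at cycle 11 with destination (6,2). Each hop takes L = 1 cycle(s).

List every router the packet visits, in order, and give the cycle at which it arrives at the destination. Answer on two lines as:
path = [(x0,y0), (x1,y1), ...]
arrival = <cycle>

path = [(1,4), (2,4), (3,4), (4,4), (5,4), (6,4), (6,3), (6,2)]
arrival = 18

src (1,4)  cyc=11
E→(2,4)  cyc=12
E→(3,4)  cyc=13
E→(4,4)  cyc=14
E→(5,4)  cyc=15
E→(6,4)  cyc=16
S→(6,3)  cyc=17
S→(6,2)  cyc=18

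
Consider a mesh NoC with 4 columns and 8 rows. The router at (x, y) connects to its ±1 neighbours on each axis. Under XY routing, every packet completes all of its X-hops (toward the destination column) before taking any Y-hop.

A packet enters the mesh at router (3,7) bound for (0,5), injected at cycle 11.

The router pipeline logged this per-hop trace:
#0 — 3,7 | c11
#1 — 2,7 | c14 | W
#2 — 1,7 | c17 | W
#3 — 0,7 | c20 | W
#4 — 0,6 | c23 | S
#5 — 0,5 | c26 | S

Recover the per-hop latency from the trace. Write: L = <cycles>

Between hops 0 and 1 the cycle counter advances 14 − 11 = 3.
One hop costs L cycles, so L = 3.

L = 3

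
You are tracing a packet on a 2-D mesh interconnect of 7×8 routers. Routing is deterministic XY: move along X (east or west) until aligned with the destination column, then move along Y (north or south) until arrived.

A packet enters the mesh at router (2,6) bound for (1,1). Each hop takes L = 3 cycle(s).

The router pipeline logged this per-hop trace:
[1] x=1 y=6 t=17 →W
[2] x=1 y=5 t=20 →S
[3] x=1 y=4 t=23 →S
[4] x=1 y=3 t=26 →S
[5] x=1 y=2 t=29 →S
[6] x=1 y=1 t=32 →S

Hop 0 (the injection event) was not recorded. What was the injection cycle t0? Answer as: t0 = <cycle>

Hop 1 reached at cycle 17; hop k is at t0 + k·L.
t0 = cyc[1] − L = 17 − 3 = 14.

t0 = 14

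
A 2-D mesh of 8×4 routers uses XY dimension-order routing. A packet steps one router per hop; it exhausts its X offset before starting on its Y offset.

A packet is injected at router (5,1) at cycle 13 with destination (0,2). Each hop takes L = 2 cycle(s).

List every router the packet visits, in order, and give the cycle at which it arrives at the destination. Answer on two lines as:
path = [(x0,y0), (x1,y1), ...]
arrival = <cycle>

path = [(5,1), (4,1), (3,1), (2,1), (1,1), (0,1), (0,2)]
arrival = 25

src (5,1)  cyc=13
W→(4,1)  cyc=15
W→(3,1)  cyc=17
W→(2,1)  cyc=19
W→(1,1)  cyc=21
W→(0,1)  cyc=23
N→(0,2)  cyc=25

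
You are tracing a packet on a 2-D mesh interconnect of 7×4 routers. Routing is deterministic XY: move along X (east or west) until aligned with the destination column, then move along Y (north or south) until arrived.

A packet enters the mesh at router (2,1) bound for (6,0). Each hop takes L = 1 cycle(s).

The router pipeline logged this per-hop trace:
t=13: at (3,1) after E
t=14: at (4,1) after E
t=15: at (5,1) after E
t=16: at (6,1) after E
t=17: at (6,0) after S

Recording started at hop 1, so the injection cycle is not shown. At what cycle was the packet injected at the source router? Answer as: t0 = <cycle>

t0 = 12

cyc[1] = 13 and cyc[k] = t0 + k·L for every k.
So t0 = 13 − 1·1 = 12.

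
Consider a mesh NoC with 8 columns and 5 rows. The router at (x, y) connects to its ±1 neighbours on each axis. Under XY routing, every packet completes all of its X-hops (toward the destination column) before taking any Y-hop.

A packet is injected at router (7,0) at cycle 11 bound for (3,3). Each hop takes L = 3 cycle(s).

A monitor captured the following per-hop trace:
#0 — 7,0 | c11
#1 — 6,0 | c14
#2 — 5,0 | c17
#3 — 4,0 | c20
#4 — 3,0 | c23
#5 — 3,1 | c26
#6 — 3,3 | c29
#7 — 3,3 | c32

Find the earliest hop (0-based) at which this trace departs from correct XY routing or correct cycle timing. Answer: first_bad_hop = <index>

first_bad_hop = 6

  1: Δx=-1 Δy=+0 Δt=3 [ok]
  2: Δx=-1 Δy=+0 Δt=3 [ok]
  3: Δx=-1 Δy=+0 Δt=3 [ok]
  4: Δx=-1 Δy=+0 Δt=3 [ok]
  5: Δx=+0 Δy=+1 Δt=3 [ok]
  6: Δx=+0 Δy=+2 Δt=3 [BAD: non-unit step]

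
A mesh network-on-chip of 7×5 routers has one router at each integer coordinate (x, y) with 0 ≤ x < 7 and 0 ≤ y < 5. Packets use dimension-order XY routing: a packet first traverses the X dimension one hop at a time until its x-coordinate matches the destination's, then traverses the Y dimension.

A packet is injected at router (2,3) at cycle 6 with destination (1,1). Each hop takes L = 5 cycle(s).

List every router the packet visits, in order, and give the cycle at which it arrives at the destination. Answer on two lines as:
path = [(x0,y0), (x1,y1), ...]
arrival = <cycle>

src (2,3)  cyc=6
W→(1,3)  cyc=11
S→(1,2)  cyc=16
S→(1,1)  cyc=21

path = [(2,3), (1,3), (1,2), (1,1)]
arrival = 21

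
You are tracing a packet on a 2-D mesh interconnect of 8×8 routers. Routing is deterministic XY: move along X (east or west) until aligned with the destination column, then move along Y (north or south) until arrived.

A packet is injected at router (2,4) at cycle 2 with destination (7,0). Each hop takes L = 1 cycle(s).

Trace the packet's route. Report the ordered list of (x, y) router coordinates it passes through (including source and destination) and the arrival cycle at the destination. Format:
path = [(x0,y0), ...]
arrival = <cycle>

path = [(2,4), (3,4), (4,4), (5,4), (6,4), (7,4), (7,3), (7,2), (7,1), (7,0)]
arrival = 11

hop 0: (2,4) @ cyc 2
hop 1: (3,4) @ cyc 3  [E]
hop 2: (4,4) @ cyc 4  [E]
hop 3: (5,4) @ cyc 5  [E]
hop 4: (6,4) @ cyc 6  [E]
hop 5: (7,4) @ cyc 7  [E]
hop 6: (7,3) @ cyc 8  [S]
hop 7: (7,2) @ cyc 9  [S]
hop 8: (7,1) @ cyc 10  [S]
hop 9: (7,0) @ cyc 11  [S]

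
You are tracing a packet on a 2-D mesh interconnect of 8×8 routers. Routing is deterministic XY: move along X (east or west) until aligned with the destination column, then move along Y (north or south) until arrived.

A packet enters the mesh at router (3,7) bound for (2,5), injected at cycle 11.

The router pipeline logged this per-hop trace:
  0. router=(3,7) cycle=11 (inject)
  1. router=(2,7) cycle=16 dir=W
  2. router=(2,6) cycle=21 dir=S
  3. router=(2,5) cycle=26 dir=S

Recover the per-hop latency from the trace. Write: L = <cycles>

From hop 0 (11) to hop 1 (16): +5 cycles.
One hop costs L cycles, so L = 5.

L = 5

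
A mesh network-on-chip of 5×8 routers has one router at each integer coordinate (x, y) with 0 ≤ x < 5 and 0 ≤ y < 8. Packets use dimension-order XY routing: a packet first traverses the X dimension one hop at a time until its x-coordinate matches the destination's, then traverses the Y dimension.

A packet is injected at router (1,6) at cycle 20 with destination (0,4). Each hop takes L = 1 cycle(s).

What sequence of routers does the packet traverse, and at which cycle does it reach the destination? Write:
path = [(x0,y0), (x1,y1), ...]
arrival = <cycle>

src (1,6)  cyc=20
W→(0,6)  cyc=21
S→(0,5)  cyc=22
S→(0,4)  cyc=23

path = [(1,6), (0,6), (0,5), (0,4)]
arrival = 23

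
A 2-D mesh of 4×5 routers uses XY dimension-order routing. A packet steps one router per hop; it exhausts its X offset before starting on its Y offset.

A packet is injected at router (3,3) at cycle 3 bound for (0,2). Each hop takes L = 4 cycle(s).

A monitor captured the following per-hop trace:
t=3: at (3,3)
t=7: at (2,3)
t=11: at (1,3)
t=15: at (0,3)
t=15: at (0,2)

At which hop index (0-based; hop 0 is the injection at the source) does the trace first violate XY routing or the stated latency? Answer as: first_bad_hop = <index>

  1: Δx=-1 Δy=+0 Δt=4 [ok]
  2: Δx=-1 Δy=+0 Δt=4 [ok]
  3: Δx=-1 Δy=+0 Δt=4 [ok]
  4: Δx=+0 Δy=-1 Δt=0 [BAD: Δcyc=0≠L]

first_bad_hop = 4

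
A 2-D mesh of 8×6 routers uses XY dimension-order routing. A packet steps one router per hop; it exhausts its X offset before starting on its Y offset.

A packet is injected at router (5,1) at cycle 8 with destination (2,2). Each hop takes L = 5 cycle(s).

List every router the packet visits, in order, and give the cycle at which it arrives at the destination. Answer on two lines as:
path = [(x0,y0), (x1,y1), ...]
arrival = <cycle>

  0. router=(5,1) cycle=8 (inject)
  1. router=(4,1) cycle=13 dir=W
  2. router=(3,1) cycle=18 dir=W
  3. router=(2,1) cycle=23 dir=W
  4. router=(2,2) cycle=28 dir=N

path = [(5,1), (4,1), (3,1), (2,1), (2,2)]
arrival = 28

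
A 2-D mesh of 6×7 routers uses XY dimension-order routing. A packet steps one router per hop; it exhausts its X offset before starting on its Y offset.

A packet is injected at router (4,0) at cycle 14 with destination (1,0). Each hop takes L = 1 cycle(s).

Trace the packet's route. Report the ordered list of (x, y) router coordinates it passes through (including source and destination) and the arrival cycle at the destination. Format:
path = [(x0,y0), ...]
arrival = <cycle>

#0 — 4,0 | c14
#1 — 3,0 | c15 | W
#2 — 2,0 | c16 | W
#3 — 1,0 | c17 | W

path = [(4,0), (3,0), (2,0), (1,0)]
arrival = 17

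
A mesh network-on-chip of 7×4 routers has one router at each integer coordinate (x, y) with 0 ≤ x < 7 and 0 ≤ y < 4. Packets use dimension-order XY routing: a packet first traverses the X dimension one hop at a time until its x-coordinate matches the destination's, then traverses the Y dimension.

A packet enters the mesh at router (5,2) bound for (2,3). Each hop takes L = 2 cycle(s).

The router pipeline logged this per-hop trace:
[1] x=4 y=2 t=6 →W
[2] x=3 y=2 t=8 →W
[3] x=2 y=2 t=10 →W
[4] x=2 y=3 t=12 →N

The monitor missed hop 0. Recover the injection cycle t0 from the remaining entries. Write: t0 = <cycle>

t0 = 4

At hop 1 the cycle is 6; in general cyc_k = t0 + kL.
Therefore t0 = 6 − L = 4.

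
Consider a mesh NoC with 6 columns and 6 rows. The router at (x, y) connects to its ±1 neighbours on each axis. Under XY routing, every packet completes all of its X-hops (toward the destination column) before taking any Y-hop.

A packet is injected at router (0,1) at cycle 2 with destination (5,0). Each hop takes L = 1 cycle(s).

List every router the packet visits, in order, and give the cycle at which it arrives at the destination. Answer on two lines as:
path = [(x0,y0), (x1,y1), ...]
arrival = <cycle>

  0. router=(0,1) cycle=2 (inject)
  1. router=(1,1) cycle=3 dir=E
  2. router=(2,1) cycle=4 dir=E
  3. router=(3,1) cycle=5 dir=E
  4. router=(4,1) cycle=6 dir=E
  5. router=(5,1) cycle=7 dir=E
  6. router=(5,0) cycle=8 dir=S

path = [(0,1), (1,1), (2,1), (3,1), (4,1), (5,1), (5,0)]
arrival = 8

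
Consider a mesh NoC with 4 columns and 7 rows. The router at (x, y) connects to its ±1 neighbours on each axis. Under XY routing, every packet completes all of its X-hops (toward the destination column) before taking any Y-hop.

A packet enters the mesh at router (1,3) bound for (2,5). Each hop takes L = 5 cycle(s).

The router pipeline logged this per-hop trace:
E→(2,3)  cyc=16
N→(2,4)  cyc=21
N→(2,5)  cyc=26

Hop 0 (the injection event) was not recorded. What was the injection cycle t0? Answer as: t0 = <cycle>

t0 = 11

At hop 1 the cycle is 16; in general cyc_k = t0 + kL.
So t0 = 16 − 1·5 = 11.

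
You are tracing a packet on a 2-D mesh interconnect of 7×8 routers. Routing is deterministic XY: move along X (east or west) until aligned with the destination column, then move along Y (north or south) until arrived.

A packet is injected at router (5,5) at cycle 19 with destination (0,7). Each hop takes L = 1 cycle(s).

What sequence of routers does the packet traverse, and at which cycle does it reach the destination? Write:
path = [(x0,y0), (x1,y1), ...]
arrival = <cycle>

path = [(5,5), (4,5), (3,5), (2,5), (1,5), (0,5), (0,6), (0,7)]
arrival = 26

  0. router=(5,5) cycle=19 (inject)
  1. router=(4,5) cycle=20 dir=W
  2. router=(3,5) cycle=21 dir=W
  3. router=(2,5) cycle=22 dir=W
  4. router=(1,5) cycle=23 dir=W
  5. router=(0,5) cycle=24 dir=W
  6. router=(0,6) cycle=25 dir=N
  7. router=(0,7) cycle=26 dir=N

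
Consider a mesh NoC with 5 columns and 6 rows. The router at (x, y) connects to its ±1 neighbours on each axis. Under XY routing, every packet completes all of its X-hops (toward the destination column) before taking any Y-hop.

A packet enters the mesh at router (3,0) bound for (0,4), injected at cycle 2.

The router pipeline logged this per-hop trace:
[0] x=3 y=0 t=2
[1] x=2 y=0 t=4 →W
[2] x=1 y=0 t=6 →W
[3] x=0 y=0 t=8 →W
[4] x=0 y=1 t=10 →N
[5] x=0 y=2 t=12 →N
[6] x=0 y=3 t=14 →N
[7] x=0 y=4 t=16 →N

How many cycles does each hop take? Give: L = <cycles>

cyc[1] − cyc[0] = 4 − 2 = 2.
That increment is L by definition: L = 2.

L = 2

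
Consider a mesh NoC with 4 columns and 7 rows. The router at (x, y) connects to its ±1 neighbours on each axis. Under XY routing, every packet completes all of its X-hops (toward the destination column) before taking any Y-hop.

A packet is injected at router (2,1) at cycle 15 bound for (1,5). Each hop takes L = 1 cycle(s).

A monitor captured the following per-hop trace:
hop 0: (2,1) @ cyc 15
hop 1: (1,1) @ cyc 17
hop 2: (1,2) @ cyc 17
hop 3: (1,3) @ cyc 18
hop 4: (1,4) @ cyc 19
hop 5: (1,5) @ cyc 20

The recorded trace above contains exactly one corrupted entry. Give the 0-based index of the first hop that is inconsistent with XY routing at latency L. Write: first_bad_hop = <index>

[1] (-1,+0) / 2c ⇒ BAD: Δcyc=2≠L

first_bad_hop = 1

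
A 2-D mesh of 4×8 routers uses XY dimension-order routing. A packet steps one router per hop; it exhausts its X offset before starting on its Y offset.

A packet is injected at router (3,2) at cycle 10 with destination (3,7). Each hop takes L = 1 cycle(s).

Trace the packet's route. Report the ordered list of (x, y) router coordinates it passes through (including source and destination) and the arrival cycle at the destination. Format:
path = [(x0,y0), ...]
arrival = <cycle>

path = [(3,2), (3,3), (3,4), (3,5), (3,6), (3,7)]
arrival = 15

#0 — 3,2 | c10
#1 — 3,3 | c11 | N
#2 — 3,4 | c12 | N
#3 — 3,5 | c13 | N
#4 — 3,6 | c14 | N
#5 — 3,7 | c15 | N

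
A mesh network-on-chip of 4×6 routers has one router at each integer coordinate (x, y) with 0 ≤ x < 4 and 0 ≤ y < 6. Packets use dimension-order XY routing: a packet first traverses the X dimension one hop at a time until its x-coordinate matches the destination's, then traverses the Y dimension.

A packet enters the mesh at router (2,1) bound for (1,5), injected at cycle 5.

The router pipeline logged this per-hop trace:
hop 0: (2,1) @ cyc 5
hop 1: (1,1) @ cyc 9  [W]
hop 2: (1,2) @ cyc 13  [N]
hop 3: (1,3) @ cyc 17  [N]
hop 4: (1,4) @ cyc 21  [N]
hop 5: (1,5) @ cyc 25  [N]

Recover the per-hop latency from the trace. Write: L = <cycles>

L = 4

Between hops 0 and 1 the cycle counter advances 9 − 5 = 4.
Each hop adds L, hence L = 4.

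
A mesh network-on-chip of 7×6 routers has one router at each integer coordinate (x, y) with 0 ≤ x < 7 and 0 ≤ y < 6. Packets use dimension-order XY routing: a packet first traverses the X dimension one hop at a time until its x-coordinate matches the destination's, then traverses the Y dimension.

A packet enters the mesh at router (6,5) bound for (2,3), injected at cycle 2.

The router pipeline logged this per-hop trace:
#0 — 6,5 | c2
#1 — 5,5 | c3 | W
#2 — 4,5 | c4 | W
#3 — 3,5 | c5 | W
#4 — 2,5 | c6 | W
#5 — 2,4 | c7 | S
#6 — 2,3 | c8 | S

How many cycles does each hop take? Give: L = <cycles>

L = 1

From hop 0 (2) to hop 1 (3): +1 cycles.
Per-hop latency L = Δcyc = 1.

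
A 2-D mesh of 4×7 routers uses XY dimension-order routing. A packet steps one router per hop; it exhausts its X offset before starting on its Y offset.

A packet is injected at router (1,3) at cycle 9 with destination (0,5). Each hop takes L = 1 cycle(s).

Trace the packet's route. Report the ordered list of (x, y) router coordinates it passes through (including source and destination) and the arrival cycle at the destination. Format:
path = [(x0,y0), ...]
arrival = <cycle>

path = [(1,3), (0,3), (0,4), (0,5)]
arrival = 12

  0. router=(1,3) cycle=9 (inject)
  1. router=(0,3) cycle=10 dir=W
  2. router=(0,4) cycle=11 dir=N
  3. router=(0,5) cycle=12 dir=N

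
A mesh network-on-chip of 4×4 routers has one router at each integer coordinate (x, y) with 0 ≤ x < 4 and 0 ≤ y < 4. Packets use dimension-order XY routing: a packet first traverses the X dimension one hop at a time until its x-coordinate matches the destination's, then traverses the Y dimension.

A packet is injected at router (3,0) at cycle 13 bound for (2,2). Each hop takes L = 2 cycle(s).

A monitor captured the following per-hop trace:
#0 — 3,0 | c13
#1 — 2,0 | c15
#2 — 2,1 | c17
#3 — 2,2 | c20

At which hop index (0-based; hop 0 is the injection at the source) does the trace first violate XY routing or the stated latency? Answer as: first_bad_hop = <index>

  1: Δx=-1 Δy=+0 Δt=2 [ok]
  2: Δx=+0 Δy=+1 Δt=2 [ok]
  3: Δx=+0 Δy=+1 Δt=3 [BAD: Δcyc=3≠L]

first_bad_hop = 3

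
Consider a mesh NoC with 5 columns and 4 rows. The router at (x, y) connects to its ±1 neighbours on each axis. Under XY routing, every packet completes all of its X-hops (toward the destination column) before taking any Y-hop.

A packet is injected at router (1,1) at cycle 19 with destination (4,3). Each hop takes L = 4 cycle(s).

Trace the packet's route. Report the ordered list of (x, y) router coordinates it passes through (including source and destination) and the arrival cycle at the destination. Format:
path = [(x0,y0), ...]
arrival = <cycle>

path = [(1,1), (2,1), (3,1), (4,1), (4,2), (4,3)]
arrival = 39

[0] x=1 y=1 t=19
[1] x=2 y=1 t=23 →E
[2] x=3 y=1 t=27 →E
[3] x=4 y=1 t=31 →E
[4] x=4 y=2 t=35 →N
[5] x=4 y=3 t=39 →N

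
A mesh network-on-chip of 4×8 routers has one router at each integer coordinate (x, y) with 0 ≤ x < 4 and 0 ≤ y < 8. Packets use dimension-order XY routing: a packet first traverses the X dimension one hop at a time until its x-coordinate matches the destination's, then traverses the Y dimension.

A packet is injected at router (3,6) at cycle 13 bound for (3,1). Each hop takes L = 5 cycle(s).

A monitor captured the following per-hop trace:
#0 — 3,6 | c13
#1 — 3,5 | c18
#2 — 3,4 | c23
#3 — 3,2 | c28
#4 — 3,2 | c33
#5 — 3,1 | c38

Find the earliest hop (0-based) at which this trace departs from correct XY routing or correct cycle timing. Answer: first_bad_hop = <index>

hop 1: step (+0,-1), +5 cyc — ok
hop 2: step (+0,-1), +5 cyc — ok
hop 3: step (+0,-2), +5 cyc — BAD: non-unit step

first_bad_hop = 3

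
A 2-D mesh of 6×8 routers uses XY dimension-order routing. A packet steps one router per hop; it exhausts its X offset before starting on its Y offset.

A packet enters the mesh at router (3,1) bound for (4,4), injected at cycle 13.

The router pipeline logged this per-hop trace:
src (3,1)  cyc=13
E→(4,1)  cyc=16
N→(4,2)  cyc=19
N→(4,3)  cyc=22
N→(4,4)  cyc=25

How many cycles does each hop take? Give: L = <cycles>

L = 3

Δcyc across hop 0→1: 16 − 13 = 3.
One hop costs L cycles, so L = 3.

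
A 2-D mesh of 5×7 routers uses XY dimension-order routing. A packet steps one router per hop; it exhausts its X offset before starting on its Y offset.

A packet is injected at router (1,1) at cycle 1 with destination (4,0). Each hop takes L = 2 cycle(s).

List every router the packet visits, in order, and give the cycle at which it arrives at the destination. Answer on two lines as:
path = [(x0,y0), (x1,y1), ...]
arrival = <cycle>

path = [(1,1), (2,1), (3,1), (4,1), (4,0)]
arrival = 9

[0] x=1 y=1 t=1
[1] x=2 y=1 t=3 →E
[2] x=3 y=1 t=5 →E
[3] x=4 y=1 t=7 →E
[4] x=4 y=0 t=9 →S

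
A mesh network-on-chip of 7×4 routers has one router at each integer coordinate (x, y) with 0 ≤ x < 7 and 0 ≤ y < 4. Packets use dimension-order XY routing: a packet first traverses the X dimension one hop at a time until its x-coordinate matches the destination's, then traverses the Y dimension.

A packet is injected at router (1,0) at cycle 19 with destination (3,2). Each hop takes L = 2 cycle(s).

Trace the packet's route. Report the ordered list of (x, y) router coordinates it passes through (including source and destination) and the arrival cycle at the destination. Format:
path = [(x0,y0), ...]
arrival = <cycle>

t=19: at (1,0)
t=21: at (2,0) after E
t=23: at (3,0) after E
t=25: at (3,1) after N
t=27: at (3,2) after N

path = [(1,0), (2,0), (3,0), (3,1), (3,2)]
arrival = 27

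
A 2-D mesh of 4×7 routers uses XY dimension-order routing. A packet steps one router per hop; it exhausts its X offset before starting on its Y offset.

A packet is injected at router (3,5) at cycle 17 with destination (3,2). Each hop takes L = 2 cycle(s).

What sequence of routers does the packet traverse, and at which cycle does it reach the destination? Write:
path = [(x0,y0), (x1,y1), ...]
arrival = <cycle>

path = [(3,5), (3,4), (3,3), (3,2)]
arrival = 23

hop 0: (3,5) @ cyc 17
hop 1: (3,4) @ cyc 19  [S]
hop 2: (3,3) @ cyc 21  [S]
hop 3: (3,2) @ cyc 23  [S]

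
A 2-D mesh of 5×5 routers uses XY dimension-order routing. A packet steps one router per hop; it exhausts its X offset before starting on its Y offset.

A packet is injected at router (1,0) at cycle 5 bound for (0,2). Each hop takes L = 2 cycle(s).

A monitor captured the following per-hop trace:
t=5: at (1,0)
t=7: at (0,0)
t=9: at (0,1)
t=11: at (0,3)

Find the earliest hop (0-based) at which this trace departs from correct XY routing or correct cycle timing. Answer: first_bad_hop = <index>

first_bad_hop = 3

check 1→ d=(-1,0) cyc+2: ok
check 2→ d=(0,1) cyc+2: ok
check 3→ d=(0,2) cyc+2: BAD: non-unit step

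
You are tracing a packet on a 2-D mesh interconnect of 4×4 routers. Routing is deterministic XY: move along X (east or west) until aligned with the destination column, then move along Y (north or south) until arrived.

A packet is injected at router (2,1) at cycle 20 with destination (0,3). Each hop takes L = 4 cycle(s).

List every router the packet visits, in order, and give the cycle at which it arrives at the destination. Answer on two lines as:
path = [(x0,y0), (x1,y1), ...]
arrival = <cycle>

#0 — 2,1 | c20
#1 — 1,1 | c24 | W
#2 — 0,1 | c28 | W
#3 — 0,2 | c32 | N
#4 — 0,3 | c36 | N

path = [(2,1), (1,1), (0,1), (0,2), (0,3)]
arrival = 36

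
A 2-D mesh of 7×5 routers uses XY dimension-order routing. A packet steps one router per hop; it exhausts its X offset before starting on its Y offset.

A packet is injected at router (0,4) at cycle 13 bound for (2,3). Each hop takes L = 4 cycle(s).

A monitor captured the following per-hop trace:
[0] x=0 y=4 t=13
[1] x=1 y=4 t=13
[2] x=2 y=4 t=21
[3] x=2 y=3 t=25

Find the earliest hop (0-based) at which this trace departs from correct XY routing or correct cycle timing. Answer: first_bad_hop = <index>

  1: Δx=+1 Δy=+0 Δt=0 [BAD: Δcyc=0≠L]

first_bad_hop = 1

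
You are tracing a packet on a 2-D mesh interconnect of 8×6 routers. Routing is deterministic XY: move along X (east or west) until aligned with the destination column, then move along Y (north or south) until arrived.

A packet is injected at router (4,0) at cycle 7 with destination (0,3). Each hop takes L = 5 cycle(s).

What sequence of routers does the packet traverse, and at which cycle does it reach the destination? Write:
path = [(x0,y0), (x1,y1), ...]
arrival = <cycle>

path = [(4,0), (3,0), (2,0), (1,0), (0,0), (0,1), (0,2), (0,3)]
arrival = 42

hop 0: (4,0) @ cyc 7
hop 1: (3,0) @ cyc 12  [W]
hop 2: (2,0) @ cyc 17  [W]
hop 3: (1,0) @ cyc 22  [W]
hop 4: (0,0) @ cyc 27  [W]
hop 5: (0,1) @ cyc 32  [N]
hop 6: (0,2) @ cyc 37  [N]
hop 7: (0,3) @ cyc 42  [N]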